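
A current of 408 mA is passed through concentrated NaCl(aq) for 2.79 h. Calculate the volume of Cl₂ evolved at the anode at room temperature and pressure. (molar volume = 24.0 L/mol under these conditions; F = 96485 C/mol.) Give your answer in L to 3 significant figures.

0.510 L

Charge passed = 0.408 × 10044 = 4098 C
n(e⁻) = 4098 / 96485 = 0.04247 mol
2Cl⁻ → Cl₂ + 2e⁻, so n(Cl₂) = 0.04247 / 2 = 0.02124 mol
V = 0.02124 × 24.0 = 0.5098 L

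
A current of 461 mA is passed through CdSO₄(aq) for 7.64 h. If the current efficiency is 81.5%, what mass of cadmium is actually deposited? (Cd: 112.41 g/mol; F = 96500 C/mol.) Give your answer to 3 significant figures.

Q = 0.461 × 27504 = 12680 C
n(e⁻) = 12680 / 96500 = 0.1314 mol
Cd²⁺ + 2e⁻ → Cd, so theoretical m(Cd) = 0.06570 × 112.41 = 7.385 g
Actual mass = 81.5% × 7.385 = 6.02 g

6.02 g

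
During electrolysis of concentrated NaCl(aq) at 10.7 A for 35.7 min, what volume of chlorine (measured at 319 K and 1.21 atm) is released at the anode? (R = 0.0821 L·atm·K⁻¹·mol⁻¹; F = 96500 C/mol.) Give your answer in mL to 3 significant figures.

Charge passed = 10.7 × 2142 = 22920 C
Moles of electrons = 22920 / 96500 = 0.2375 mol
2Cl⁻ → Cl₂ + 2e⁻, so n(Cl₂) = 0.2375 / 2 = 0.1188 mol
V = nRT/P = 0.1188 × 0.0821 × 319 / 1.21 = 2.571 L
= 2570 mL

2570 mL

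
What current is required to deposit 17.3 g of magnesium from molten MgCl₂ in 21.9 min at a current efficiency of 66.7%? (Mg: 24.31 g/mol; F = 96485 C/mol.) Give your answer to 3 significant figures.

157 A

n(Mg) = 17.3 / 24.31 = 0.7116 mol
Mg²⁺ + 2e⁻ → Mg, so n(e⁻) = 2 × 0.7116 = 1.423 mol
Q = 1.423 × 96485 / 0.667 = 2.058×10^5 C
I = Q / t = 2.058×10^5 / 1314 s = 157 A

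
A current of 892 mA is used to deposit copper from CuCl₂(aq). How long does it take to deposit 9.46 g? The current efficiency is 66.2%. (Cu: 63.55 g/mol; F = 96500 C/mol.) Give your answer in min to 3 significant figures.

n(Cu) = 9.46 / 63.55 = 0.1489 mol
Cu²⁺ + 2e⁻ → Cu, so n(e⁻) = 2 × 0.1489 = 0.2978 mol
Q = 0.2978 × 96500 / 0.662 = 43410 C
t = Q / I = 43410 / 0.892 = 48670 s = 811 min

811 min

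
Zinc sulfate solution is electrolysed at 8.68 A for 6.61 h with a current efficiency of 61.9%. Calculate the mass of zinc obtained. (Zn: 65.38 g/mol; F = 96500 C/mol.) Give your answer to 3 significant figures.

Q = 8.68 × 23796 = 2.065×10^5 C
n(e⁻) = 2.065×10^5 / 96500 = 2.140 mol
Zn²⁺ + 2e⁻ → Zn, so theoretical m(Zn) = 1.070 × 65.38 = 69.96 g
Actual mass = 61.9% × 69.96 = 43.3 g

43.3 g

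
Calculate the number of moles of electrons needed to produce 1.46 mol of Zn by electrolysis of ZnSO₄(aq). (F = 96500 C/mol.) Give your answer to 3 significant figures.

2.92 mol

Zn²⁺ + 2e⁻ → Zn, so n(e⁻) = 2 × 1.46 = 2.920 mol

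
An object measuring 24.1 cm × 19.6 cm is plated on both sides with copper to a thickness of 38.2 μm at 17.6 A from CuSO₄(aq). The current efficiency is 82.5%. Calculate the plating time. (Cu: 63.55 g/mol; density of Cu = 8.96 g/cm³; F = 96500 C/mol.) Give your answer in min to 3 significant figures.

113 min

Plated area = 2 × 24.1 × 19.6 = 944.7 cm²
Volume = 944.7 × 38.2×10⁻⁴ cm = 3.609 cm³
m(Cu) = 3.609 × 8.96 = 32.34 g
n(Cu) = 32.34 / 63.55 = 0.5089 mol; n(e⁻) = 2 × 0.5089 = 1.018 mol
Q = 1.018 × 96500 / 0.825 = 1.191×10^5 C
t = 1.191×10^5 / 17.6 = 6767 s = 113 min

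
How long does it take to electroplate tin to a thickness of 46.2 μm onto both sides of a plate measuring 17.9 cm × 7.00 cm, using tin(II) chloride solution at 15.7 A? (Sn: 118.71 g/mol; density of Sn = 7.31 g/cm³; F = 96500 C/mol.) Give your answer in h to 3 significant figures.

Plated area = 2 × 17.9 × 7.00 = 250.6 cm²
Volume = 250.6 × 46.2×10⁻⁴ cm = 1.158 cm³
m(Sn) = 1.158 × 7.31 = 8.465 g
n(Sn) = 8.465 / 118.71 = 0.07131 mol; n(e⁻) = 2 × 0.07131 = 0.1426 mol
Q = 0.1426 × 96500 = 13760 C
t = 13760 / 15.7 = 876.4 s = 0.243 h

0.243 h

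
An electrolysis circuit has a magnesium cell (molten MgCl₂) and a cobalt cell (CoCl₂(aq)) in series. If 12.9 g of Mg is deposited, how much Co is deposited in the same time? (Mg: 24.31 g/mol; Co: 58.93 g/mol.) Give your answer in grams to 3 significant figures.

n(Mg) = 12.9 / 24.31 = 0.5306 mol
Mg²⁺ + 2e⁻ → Mg, so n(e⁻) = 2 × 0.5306 = 1.061 mol
In series, the same 1.061 mol of electrons flows through the second cell.
Co²⁺ + 2e⁻ → Co, so n(Co) = 1.061 / 2 = 0.5305 mol
m(Co) = 0.5305 × 58.93 = 31.3 g

31.3 g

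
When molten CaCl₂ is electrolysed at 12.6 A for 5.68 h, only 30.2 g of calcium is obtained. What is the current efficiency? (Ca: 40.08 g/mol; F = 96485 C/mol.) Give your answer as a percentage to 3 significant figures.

Q = 12.6 × 20448 = 2.576×10^5 C
n(e⁻) = 2.576×10^5 / 96485 = 2.670 mol
Ca²⁺ + 2e⁻ → Ca, so theoretical n(Ca) = 1.335 mol → 53.51 g
Efficiency = 30.2 / 53.51 = 0.5644 = 56.4%

56.4%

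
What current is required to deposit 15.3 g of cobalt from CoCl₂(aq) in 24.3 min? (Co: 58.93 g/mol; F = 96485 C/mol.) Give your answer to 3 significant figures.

34.4 A

n(Co) = 15.3 / 58.93 = 0.2596 mol
Co²⁺ + 2e⁻ → Co, so n(e⁻) = 2 × 0.2596 = 0.5192 mol
Q = 0.5192 × 96485 = 50100 C
I = Q / t = 50100 / 1458 s = 34.4 A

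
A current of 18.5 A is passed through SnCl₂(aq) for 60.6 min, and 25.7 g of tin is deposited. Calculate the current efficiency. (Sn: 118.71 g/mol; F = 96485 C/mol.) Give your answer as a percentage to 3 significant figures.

62.1%

Q = 18.5 × 3636 = 67270 C
n(e⁻) = 67270 / 96485 = 0.6972 mol
Sn²⁺ + 2e⁻ → Sn, so theoretical n(Sn) = 0.3486 mol → 41.38 g
Efficiency = 25.7 / 41.38 = 0.6211 = 62.1%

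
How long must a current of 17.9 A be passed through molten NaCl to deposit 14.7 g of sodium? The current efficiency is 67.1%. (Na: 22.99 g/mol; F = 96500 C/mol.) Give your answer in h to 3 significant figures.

n(Na) = 14.7 / 22.99 = 0.6394 mol
Na⁺ + e⁻ → Na, so n(e⁻) = 0.6394 mol
Q = 0.6394 × 96500 / 0.671 = 91960 C
t = Q / I = 91960 / 17.9 = 5137 s = 1.43 h

1.43 h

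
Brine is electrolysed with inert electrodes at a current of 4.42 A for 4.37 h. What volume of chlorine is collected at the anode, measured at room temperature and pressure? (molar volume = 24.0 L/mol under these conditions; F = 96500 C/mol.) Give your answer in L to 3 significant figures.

8.65 L

Q = 4.42 A × 15732 s = 69540 C
n(e⁻) = Q/F = 69540/96500 = 0.7206 mol
2Cl⁻ → Cl₂ + 2e⁻, so n(Cl₂) = 0.7206 / 2 = 0.3603 mol
V = 0.3603 × 24.0 = 8.647 L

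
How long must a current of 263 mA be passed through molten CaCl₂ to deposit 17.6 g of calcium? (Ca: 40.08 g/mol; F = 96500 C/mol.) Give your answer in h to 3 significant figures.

89.5 h

n(Ca) = 17.6 / 40.08 = 0.4391 mol
Ca²⁺ + 2e⁻ → Ca, so n(e⁻) = 2 × 0.4391 = 0.8782 mol
Q = 0.8782 × 96500 = 84750 C
t = Q / I = 84750 / 0.263 = 3.222×10^5 s = 89.5 h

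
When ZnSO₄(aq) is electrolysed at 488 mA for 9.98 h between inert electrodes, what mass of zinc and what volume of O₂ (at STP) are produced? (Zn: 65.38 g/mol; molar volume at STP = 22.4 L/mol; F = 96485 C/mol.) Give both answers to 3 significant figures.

5.94 g Zn; 1.02 L O₂

Q = 0.488 × 35928 = 17530 C; n(e⁻) = 17530 / 96485 = 0.1817 mol
Cathode: Zn²⁺ + 2e⁻ → Zn → n(Zn) = 0.1817/2 = 0.09085 mol → 5.94 g
Anode: 2H₂O → O₂ + 4H⁺ + 4e⁻ → n(O₂) = 0.1817/4 = 0.04543 mol → 1.02 L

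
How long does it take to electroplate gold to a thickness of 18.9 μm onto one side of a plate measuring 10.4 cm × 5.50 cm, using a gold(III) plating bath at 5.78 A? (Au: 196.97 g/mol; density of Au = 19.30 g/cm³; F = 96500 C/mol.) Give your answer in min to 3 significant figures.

8.84 min

Plated area = 10.4 × 5.50 = 57.20 cm²
Volume = 57.20 × 18.9×10⁻⁴ cm = 0.1081 cm³
m(Au) = 0.1081 × 19.30 = 2.086 g
n(Au) = 2.086 / 196.97 = 0.01059 mol; n(e⁻) = 3 × 0.01059 = 0.03177 mol
Q = 0.03177 × 96500 = 3066 C
t = 3066 / 5.78 = 530.4 s = 8.84 min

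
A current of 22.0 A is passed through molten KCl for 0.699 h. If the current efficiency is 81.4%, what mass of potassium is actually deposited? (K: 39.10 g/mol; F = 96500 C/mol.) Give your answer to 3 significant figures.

Q = 22.0 × 2516.4 = 55360 C
n(e⁻) = 55360 / 96500 = 0.5737 mol
K⁺ + e⁻ → K, so theoretical m(K) = 0.5737 × 39.10 = 22.43 g
Actual mass = 81.4% × 22.43 = 18.3 g

18.3 g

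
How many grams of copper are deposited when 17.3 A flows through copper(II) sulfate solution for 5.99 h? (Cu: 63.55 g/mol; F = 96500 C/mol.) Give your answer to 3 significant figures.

Q = 17.3 A × 21564 s = 3.731×10^5 C
n(e⁻) = 3.731×10^5 / 96500 = 3.866 mol
Cu²⁺ + 2e⁻ → Cu, so n(Cu) = 3.866 / 2 = 1.933 mol
m = 1.933 × 63.55 = 123 g

123 g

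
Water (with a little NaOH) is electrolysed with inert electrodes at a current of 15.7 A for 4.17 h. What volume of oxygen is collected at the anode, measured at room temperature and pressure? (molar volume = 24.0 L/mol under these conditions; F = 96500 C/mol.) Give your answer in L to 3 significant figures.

Charge passed = 15.7 × 15012 = 2.357×10^5 C
Moles of electrons = 2.357×10^5 / 96500 = 2.442 mol
2H₂O → O₂ + 4H⁺ + 4e⁻, so n(O₂) = 2.442 / 4 = 0.6105 mol
V = 0.6105 × 24.0 = 14.65 L

14.7 L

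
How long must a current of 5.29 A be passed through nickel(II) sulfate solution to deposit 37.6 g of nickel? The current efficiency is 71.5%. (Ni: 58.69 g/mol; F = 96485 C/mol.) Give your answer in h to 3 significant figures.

n(Ni) = 37.6 / 58.69 = 0.6407 mol
Ni²⁺ + 2e⁻ → Ni, so n(e⁻) = 2 × 0.6407 = 1.281 mol
Q = 1.281 × 96485 / 0.715 = 1.729×10^5 C
t = Q / I = 1.729×10^5 / 5.29 = 32680 s = 9.08 h

9.08 h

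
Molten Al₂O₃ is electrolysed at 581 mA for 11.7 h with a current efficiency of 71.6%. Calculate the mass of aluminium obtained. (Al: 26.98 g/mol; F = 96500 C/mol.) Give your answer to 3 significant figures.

Q = 0.581 × 42120 = 24470 C
n(e⁻) = 24470 / 96500 = 0.2536 mol
Al³⁺ + 3e⁻ → Al, so theoretical m(Al) = 0.08453 × 26.98 = 2.281 g
Actual mass = 71.6% × 2.281 = 1.63 g

1.63 g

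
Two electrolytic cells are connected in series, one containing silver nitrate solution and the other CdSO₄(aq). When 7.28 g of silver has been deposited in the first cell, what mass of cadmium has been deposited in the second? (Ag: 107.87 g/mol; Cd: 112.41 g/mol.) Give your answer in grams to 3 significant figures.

3.79 g

n(Ag) = 7.28 / 107.87 = 0.06749 mol
Ag⁺ + e⁻ → Ag, so n(e⁻) = 0.06749 mol
Since the cells are in series, n(e⁻) in the Cd cell is also 0.06749 mol.
Cd²⁺ + 2e⁻ → Cd, so n(Cd) = 0.06749 / 2 = 0.03375 mol
m(Cd) = 0.03375 × 112.41 = 3.79 g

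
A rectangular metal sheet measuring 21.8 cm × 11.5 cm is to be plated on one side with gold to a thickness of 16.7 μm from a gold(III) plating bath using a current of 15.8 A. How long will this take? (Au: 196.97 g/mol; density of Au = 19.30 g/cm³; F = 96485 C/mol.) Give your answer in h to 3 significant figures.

0.209 h

Plated area = 21.8 × 11.5 = 250.7 cm²
Volume = 250.7 × 16.7×10⁻⁴ cm = 0.4187 cm³
m(Au) = 0.4187 × 19.30 = 8.081 g
n(Au) = 8.081 / 196.97 = 0.04103 mol; n(e⁻) = 3 × 0.04103 = 0.1231 mol
Q = 0.1231 × 96485 = 11880 C
t = 11880 / 15.8 = 751.9 s = 0.209 h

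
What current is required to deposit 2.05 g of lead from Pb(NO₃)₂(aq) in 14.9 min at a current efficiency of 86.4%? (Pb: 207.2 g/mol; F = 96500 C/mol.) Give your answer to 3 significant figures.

2.47 A

n(Pb) = 2.05 / 207.2 = 0.009894 mol
Pb²⁺ + 2e⁻ → Pb, so n(e⁻) = 2 × 0.009894 = 0.01979 mol
Q = 0.01979 × 96500 / 0.864 = 2210 C
I = Q / t = 2210 / 894 s = 2.47 A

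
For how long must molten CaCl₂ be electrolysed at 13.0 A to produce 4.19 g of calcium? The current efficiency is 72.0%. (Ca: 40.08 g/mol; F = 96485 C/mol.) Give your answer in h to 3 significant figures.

0.599 h

n(Ca) = 4.19 / 40.08 = 0.1045 mol
Ca²⁺ + 2e⁻ → Ca, so n(e⁻) = 2 × 0.1045 = 0.2090 mol
Q = 0.2090 × 96485 / 0.720 = 28010 C
t = Q / I = 28010 / 13.0 = 2155 s = 0.599 h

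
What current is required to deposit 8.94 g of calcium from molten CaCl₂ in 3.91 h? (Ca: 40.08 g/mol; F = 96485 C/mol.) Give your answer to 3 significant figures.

3.06 A

n(Ca) = 8.94 / 40.08 = 0.2231 mol
Ca²⁺ + 2e⁻ → Ca, so n(e⁻) = 2 × 0.2231 = 0.4462 mol
Q = 0.4462 × 96485 = 43050 C
I = Q / t = 43050 / 14076 s = 3.06 A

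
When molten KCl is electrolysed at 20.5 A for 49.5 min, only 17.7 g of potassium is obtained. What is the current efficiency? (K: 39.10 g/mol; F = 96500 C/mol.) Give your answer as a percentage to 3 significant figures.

71.7%

Q = 20.5 × 2970 = 60890 C
n(e⁻) = 60890 / 96500 = 0.6310 mol
K⁺ + e⁻ → K, so theoretical n(K) = 0.6310 mol → 24.67 g
Efficiency = 17.7 / 24.67 = 0.7175 = 71.7%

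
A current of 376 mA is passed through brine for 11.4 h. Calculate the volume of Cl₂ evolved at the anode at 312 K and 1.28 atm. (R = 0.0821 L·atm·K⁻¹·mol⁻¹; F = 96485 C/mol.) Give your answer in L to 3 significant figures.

Charge passed = 0.376 × 41040 = 15430 C
Moles of electrons = 15430 / 96485 = 0.1599 mol
2Cl⁻ → Cl₂ + 2e⁻, so n(Cl₂) = 0.1599 / 2 = 0.07995 mol
V = nRT/P = 0.07995 × 0.0821 × 312 / 1.28 = 1.600 L

1.60 L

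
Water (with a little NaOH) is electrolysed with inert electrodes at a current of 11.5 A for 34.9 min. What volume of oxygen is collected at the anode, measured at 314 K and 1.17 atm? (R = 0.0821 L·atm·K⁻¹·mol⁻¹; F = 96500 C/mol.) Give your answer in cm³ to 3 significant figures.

Charge passed = 11.5 × 2094 = 24080 C
Moles of electrons = 24080 / 96500 = 0.2495 mol
2H₂O → O₂ + 4H⁺ + 4e⁻, so n(O₂) = 0.2495 / 4 = 0.06238 mol
V = nRT/P = 0.06238 × 0.0821 × 314 / 1.17 = 1.374 L
= 1370 cm³

1370 cm³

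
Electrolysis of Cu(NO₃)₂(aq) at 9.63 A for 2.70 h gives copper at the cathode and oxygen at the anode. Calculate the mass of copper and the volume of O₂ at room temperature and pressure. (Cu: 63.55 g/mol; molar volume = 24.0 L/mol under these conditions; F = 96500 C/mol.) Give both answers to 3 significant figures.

30.8 g Cu; 5.82 L O₂

Q = 9.63 × 9720 = 93600 C; n(e⁻) = 93600 / 96500 = 0.9699 mol
Cathode: Cu²⁺ + 2e⁻ → Cu → n(Cu) = 0.9699/2 = 0.4850 mol → 30.8 g
Anode: 2H₂O → O₂ + 4H⁺ + 4e⁻ → n(O₂) = 0.9699/4 = 0.2425 mol → 5.82 L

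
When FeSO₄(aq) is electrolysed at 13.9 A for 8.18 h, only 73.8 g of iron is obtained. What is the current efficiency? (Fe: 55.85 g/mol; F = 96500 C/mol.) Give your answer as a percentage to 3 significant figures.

Q = 13.9 × 29448 = 4.093×10^5 C
n(e⁻) = 4.093×10^5 / 96500 = 4.241 mol
Fe²⁺ + 2e⁻ → Fe, so theoretical n(Fe) = 2.121 mol → 118.5 g
Efficiency = 73.8 / 118.5 = 0.6228 = 62.3%

62.3%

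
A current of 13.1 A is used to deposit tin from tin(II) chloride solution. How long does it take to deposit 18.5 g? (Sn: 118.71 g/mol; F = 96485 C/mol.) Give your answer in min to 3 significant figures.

n(Sn) = 18.5 / 118.71 = 0.1558 mol
Sn²⁺ + 2e⁻ → Sn, so n(e⁻) = 2 × 0.1558 = 0.3116 mol
Q = 0.3116 × 96485 = 30060 C
t = Q / I = 30060 / 13.1 = 2295 s = 38.3 min

38.3 min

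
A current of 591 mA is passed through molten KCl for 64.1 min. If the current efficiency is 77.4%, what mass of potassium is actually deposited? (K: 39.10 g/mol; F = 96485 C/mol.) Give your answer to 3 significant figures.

0.713 g

Q = 0.591 × 3846 = 2273 C
n(e⁻) = 2273 / 96485 = 0.02356 mol
K⁺ + e⁻ → K, so theoretical m(K) = 0.02356 × 39.10 = 0.9212 g
Actual mass = 77.4% × 0.9212 = 0.713 g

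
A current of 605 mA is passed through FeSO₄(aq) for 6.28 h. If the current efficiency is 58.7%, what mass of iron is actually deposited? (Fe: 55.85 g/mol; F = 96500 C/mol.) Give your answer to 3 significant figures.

Q = 0.605 × 22608 = 13680 C
n(e⁻) = 13680 / 96500 = 0.1418 mol
Fe²⁺ + 2e⁻ → Fe, so theoretical m(Fe) = 0.07090 × 55.85 = 3.960 g
Actual mass = 58.7% × 3.960 = 2.32 g

2.32 g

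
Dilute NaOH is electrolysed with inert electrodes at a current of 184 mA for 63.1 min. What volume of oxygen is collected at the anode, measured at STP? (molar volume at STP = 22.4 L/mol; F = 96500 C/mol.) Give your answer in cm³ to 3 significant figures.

40.4 cm³

Charge passed = 0.184 × 3786 = 696.6 C
n(e⁻) = Q/F = 696.6/96500 = 0.007219 mol
2H₂O → O₂ + 4H⁺ + 4e⁻, so n(O₂) = 0.007219 / 4 = 0.001805 mol
V = 0.001805 × 22.4 = 0.04043 L
= 40.4 cm³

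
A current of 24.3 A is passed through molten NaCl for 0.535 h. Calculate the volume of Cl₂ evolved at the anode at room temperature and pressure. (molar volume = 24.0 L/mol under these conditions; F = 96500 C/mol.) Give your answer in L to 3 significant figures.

Q = 24.3 A × 1926 s = 46800 C
Moles of electrons = 46800 / 96500 = 0.4850 mol
2Cl⁻ → Cl₂ + 2e⁻, so n(Cl₂) = 0.4850 / 2 = 0.2425 mol
V = 0.2425 × 24.0 = 5.820 L

5.82 L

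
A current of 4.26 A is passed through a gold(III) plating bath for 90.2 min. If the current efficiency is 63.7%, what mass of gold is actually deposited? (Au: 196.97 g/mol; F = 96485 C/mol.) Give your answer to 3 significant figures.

Q = 4.26 × 5412 = 23060 C
n(e⁻) = 23060 / 96485 = 0.2390 mol
Au³⁺ + 3e⁻ → Au, so theoretical m(Au) = 0.07967 × 196.97 = 15.69 g
Actual mass = 63.7% × 15.69 = 9.99 g

9.99 g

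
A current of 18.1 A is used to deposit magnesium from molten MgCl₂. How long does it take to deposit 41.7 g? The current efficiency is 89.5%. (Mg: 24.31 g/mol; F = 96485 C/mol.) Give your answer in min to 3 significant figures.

n(Mg) = 41.7 / 24.31 = 1.715 mol
Mg²⁺ + 2e⁻ → Mg, so n(e⁻) = 2 × 1.715 = 3.430 mol
Q = 3.430 × 96485 / 0.895 = 3.698×10^5 C
t = Q / I = 3.698×10^5 / 18.1 = 20430 s = 341 min

341 min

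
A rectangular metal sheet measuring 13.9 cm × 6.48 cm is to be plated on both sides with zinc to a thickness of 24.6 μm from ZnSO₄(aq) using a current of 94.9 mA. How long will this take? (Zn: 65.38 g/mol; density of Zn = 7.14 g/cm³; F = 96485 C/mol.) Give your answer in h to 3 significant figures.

Plated area = 2 × 13.9 × 6.48 = 180.1 cm²
Volume = 180.1 × 24.6×10⁻⁴ cm = 0.4430 cm³
m(Zn) = 0.4430 × 7.14 = 3.163 g
n(Zn) = 3.163 / 65.38 = 0.04838 mol; n(e⁻) = 2 × 0.04838 = 0.09676 mol
Q = 0.09676 × 96485 = 9336 C
t = 9336 / 0.0949 = 98380 s = 27.3 h

27.3 h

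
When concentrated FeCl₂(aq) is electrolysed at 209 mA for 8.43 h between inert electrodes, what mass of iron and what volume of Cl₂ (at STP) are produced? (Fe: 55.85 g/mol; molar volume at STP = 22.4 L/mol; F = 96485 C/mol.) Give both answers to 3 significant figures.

1.84 g Fe; 0.736 L Cl₂

Q = 0.209 × 30348 = 6343 C; n(e⁻) = 6343 / 96485 = 0.06574 mol
Cathode: Fe²⁺ + 2e⁻ → Fe → n(Fe) = 0.06574/2 = 0.03287 mol → 1.84 g
Anode: 2Cl⁻ → Cl₂ + 2e⁻ → n(Cl₂) = 0.06574/2 = 0.03287 mol → 0.736 L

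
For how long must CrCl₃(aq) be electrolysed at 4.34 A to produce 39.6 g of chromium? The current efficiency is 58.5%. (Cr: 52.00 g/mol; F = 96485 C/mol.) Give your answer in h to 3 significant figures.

n(Cr) = 39.6 / 52.00 = 0.7615 mol
Cr³⁺ + 3e⁻ → Cr, so n(e⁻) = 3 × 0.7615 = 2.285 mol
Q = 2.285 × 96485 / 0.585 = 3.769×10^5 C
t = Q / I = 3.769×10^5 / 4.34 = 86840 s = 24.1 h

24.1 h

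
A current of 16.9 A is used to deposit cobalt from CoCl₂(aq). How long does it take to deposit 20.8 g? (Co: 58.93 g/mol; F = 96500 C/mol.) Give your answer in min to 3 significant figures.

67.2 min

n(Co) = 20.8 / 58.93 = 0.3530 mol
Co²⁺ + 2e⁻ → Co, so n(e⁻) = 2 × 0.3530 = 0.7060 mol
Q = 0.7060 × 96500 = 68130 C
t = Q / I = 68130 / 16.9 = 4031 s = 67.2 min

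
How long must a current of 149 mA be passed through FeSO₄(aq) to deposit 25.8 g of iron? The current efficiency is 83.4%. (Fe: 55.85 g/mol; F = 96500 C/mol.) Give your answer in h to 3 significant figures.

n(Fe) = 25.8 / 55.85 = 0.4620 mol
Fe²⁺ + 2e⁻ → Fe, so n(e⁻) = 2 × 0.4620 = 0.9240 mol
Q = 0.9240 × 96500 / 0.834 = 1.069×10^5 C
t = Q / I = 1.069×10^5 / 0.149 = 7.174×10^5 s = 199 h

199 h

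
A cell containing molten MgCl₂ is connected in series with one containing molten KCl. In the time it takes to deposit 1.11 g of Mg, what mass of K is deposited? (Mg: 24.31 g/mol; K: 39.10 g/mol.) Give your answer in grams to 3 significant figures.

n(Mg) = 1.11 / 24.31 = 0.04566 mol
Mg²⁺ + 2e⁻ → Mg, so n(e⁻) = 2 × 0.04566 = 0.09132 mol
In series, the same 0.09132 mol of electrons flows through the second cell.
K⁺ + e⁻ → K, so n(K) = 0.09132 mol
m(K) = 0.09132 × 39.10 = 3.57 g

3.57 g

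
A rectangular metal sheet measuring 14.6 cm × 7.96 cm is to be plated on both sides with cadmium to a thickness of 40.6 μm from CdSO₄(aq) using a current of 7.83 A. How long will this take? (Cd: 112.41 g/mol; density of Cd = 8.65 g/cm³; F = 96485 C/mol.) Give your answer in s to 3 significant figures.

1790 s

Plated area = 2 × 14.6 × 7.96 = 232.4 cm²
Volume = 232.4 × 40.6×10⁻⁴ cm = 0.9435 cm³
m(Cd) = 0.9435 × 8.65 = 8.161 g
n(Cd) = 8.161 / 112.41 = 0.07260 mol; n(e⁻) = 2 × 0.07260 = 0.1452 mol
Q = 0.1452 × 96485 = 14010 C
t = 14010 / 7.83 = 1789 s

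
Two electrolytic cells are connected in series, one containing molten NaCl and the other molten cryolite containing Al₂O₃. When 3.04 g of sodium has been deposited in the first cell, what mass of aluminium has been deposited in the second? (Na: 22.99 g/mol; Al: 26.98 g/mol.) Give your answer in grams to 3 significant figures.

1.19 g

n(Na) = 3.04 / 22.99 = 0.1322 mol
Na⁺ + e⁻ → Na, so n(e⁻) = 0.1322 mol
Since the cells are in series, n(e⁻) in the Al cell is also 0.1322 mol.
Al³⁺ + 3e⁻ → Al, so n(Al) = 0.1322 / 3 = 0.04407 mol
m(Al) = 0.04407 × 26.98 = 1.19 g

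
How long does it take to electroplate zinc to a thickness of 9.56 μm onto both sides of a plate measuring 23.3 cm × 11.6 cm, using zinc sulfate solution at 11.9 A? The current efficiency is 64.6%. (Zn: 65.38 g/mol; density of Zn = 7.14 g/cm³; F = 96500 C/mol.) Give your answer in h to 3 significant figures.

0.394 h

Plated area = 2 × 23.3 × 11.6 = 540.6 cm²
Volume = 540.6 × 9.56×10⁻⁴ cm = 0.5168 cm³
m(Zn) = 0.5168 × 7.14 = 3.690 g
n(Zn) = 3.690 / 65.38 = 0.05644 mol; n(e⁻) = 2 × 0.05644 = 0.1129 mol
Q = 0.1129 × 96500 / 0.646 = 16870 C
t = 16870 / 11.9 = 1418 s = 0.394 h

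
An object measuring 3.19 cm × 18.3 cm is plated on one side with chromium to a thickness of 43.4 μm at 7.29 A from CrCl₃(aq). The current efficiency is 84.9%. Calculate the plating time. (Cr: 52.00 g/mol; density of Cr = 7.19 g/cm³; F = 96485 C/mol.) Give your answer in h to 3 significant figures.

0.455 h

Plated area = 3.19 × 18.3 = 58.38 cm²
Volume = 58.38 × 43.4×10⁻⁴ cm = 0.2534 cm³
m(Cr) = 0.2534 × 7.19 = 1.822 g
n(Cr) = 1.822 / 52.00 = 0.03504 mol; n(e⁻) = 3 × 0.03504 = 0.1051 mol
Q = 0.1051 × 96485 / 0.849 = 11940 C
t = 11940 / 7.29 = 1638 s = 0.455 h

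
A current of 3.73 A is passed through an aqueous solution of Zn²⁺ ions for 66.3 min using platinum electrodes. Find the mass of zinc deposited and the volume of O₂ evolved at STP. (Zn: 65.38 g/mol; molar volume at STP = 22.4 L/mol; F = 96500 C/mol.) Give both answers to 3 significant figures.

Q = 3.73 × 3978 = 14840 C; n(e⁻) = 14840 / 96500 = 0.1538 mol
Cathode: Zn²⁺ + 2e⁻ → Zn → n(Zn) = 0.1538/2 = 0.07690 mol → 5.03 g
Anode: 2H₂O → O₂ + 4H⁺ + 4e⁻ → n(O₂) = 0.1538/4 = 0.03845 mol → 0.861 L

5.03 g Zn; 0.861 L O₂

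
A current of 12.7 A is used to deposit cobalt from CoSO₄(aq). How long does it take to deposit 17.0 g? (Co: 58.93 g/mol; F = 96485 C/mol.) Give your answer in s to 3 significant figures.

n(Co) = 17.0 / 58.93 = 0.2885 mol
Co²⁺ + 2e⁻ → Co, so n(e⁻) = 2 × 0.2885 = 0.5770 mol
Q = 0.5770 × 96485 = 55670 C
t = Q / I = 55670 / 12.7 = 4383 s

4380 s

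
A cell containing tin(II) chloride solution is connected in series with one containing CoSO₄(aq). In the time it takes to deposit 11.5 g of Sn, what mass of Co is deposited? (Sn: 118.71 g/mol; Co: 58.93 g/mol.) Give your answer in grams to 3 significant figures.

5.71 g

n(Sn) = 11.5 / 118.71 = 0.09687 mol
Sn²⁺ + 2e⁻ → Sn, so n(e⁻) = 2 × 0.09687 = 0.1937 mol
Same current for the same time ⇒ same n(e⁻) = 0.1937 mol in both cells.
Co²⁺ + 2e⁻ → Co, so n(Co) = 0.1937 / 2 = 0.09685 mol
m(Co) = 0.09685 × 58.93 = 5.71 g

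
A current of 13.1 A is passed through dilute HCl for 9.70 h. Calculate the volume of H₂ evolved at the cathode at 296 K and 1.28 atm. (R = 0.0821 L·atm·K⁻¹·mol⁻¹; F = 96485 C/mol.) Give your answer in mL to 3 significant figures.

Q = It = 13.1 × 34920 = 4.575×10^5 C
Moles of electrons = 4.575×10^5 / 96485 = 4.742 mol
2H⁺ + 2e⁻ → H₂, so n(H₂) = 4.742 / 2 = 2.371 mol
V = nRT/P = 2.371 × 0.0821 × 296 / 1.28 = 45.01 L
= 45000 mL

45000 mL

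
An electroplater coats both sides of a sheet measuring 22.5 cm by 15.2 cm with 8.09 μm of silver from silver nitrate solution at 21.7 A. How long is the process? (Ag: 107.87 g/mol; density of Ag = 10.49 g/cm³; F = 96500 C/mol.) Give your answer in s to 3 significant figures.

239 s

Plated area = 2 × 22.5 × 15.2 = 684.0 cm²
Volume = 684.0 × 8.09×10⁻⁴ cm = 0.5534 cm³
m(Ag) = 0.5534 × 10.49 = 5.805 g
n(Ag) = 5.805 / 107.87 = 0.05381 mol; n(e⁻) = 0.05381 mol
Q = 0.05381 × 96500 = 5193 C
t = 5193 / 21.7 = 239.3 s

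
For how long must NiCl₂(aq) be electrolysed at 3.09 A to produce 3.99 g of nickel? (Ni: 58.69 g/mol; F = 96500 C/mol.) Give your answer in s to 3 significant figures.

n(Ni) = 3.99 / 58.69 = 0.06798 mol
Ni²⁺ + 2e⁻ → Ni, so n(e⁻) = 2 × 0.06798 = 0.1360 mol
Q = 0.1360 × 96500 = 13120 C
t = Q / I = 13120 / 3.09 = 4246 s

4250 s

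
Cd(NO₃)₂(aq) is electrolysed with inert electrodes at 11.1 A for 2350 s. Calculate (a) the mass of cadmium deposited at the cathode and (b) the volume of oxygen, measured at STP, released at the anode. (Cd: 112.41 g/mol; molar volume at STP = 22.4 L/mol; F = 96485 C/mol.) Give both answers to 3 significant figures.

15.2 g Cd; 1.51 L O₂

Q = 11.1 × 2350 = 26090 C; n(e⁻) = 26090 / 96485 = 0.2704 mol
Cathode: Cd²⁺ + 2e⁻ → Cd → n(Cd) = 0.2704/2 = 0.1352 mol → 15.2 g
Anode: 2H₂O → O₂ + 4H⁺ + 4e⁻ → n(O₂) = 0.2704/4 = 0.06760 mol → 1.51 L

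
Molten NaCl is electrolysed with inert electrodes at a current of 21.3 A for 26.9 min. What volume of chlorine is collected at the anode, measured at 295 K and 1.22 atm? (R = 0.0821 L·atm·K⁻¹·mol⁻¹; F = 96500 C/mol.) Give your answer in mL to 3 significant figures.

Q = 21.3 A × 1614 s = 34380 C
n(e⁻) = Q/F = 34380/96500 = 0.3563 mol
2Cl⁻ → Cl₂ + 2e⁻, so n(Cl₂) = 0.3563 / 2 = 0.1782 mol
V = nRT/P = 0.1782 × 0.0821 × 295 / 1.22 = 3.538 L
= 3540 mL

3540 mL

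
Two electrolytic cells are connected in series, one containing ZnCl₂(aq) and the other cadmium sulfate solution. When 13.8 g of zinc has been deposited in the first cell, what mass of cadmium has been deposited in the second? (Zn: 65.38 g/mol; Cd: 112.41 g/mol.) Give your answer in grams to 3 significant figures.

23.7 g

n(Zn) = 13.8 / 65.38 = 0.2111 mol
Zn²⁺ + 2e⁻ → Zn, so n(e⁻) = 2 × 0.2111 = 0.4222 mol
Since the cells are in series, n(e⁻) in the Cd cell is also 0.4222 mol.
Cd²⁺ + 2e⁻ → Cd, so n(Cd) = 0.4222 / 2 = 0.2111 mol
m(Cd) = 0.2111 × 112.41 = 23.7 g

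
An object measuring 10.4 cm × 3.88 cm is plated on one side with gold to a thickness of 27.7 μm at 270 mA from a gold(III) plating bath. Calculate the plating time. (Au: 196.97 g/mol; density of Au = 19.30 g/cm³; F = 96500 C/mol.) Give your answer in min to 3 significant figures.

Plated area = 10.4 × 3.88 = 40.35 cm²
Volume = 40.35 × 27.7×10⁻⁴ cm = 0.1118 cm³
m(Au) = 0.1118 × 19.30 = 2.158 g
n(Au) = 2.158 / 196.97 = 0.01096 mol; n(e⁻) = 3 × 0.01096 = 0.03288 mol
Q = 0.03288 × 96500 = 3173 C
t = 3173 / 0.270 = 11750 s = 196 min

196 min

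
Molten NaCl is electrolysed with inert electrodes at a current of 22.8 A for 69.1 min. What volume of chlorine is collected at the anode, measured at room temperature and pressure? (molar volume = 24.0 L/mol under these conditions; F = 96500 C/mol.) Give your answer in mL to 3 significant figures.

11800 mL

Q = 22.8 A × 4146 s = 94530 C
n(e⁻) = Q/F = 94530/96500 = 0.9796 mol
2Cl⁻ → Cl₂ + 2e⁻, so n(Cl₂) = 0.9796 / 2 = 0.4898 mol
V = 0.4898 × 24.0 = 11.76 L
= 11800 mL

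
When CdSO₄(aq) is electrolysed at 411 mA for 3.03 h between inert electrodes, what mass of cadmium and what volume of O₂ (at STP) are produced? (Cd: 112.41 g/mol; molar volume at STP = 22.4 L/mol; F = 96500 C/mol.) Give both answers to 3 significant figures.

Q = 0.411 × 10908 = 4483 C; n(e⁻) = 4483 / 96500 = 0.04646 mol
Cathode: Cd²⁺ + 2e⁻ → Cd → n(Cd) = 0.04646/2 = 0.02323 mol → 2.61 g
Anode: 2H₂O → O₂ + 4H⁺ + 4e⁻ → n(O₂) = 0.04646/4 = 0.01162 mol → 0.260 L

2.61 g Cd; 0.260 L O₂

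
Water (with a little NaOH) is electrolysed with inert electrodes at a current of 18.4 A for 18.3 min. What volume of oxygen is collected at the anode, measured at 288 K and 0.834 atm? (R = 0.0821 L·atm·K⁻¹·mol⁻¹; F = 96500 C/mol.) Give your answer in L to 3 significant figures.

1.48 L

Q = It = 18.4 × 1098 = 20200 C
n(e⁻) = Q/F = 20200/96500 = 0.2093 mol
2H₂O → O₂ + 4H⁺ + 4e⁻, so n(O₂) = 0.2093 / 4 = 0.05233 mol
V = nRT/P = 0.05233 × 0.0821 × 288 / 0.834 = 1.484 L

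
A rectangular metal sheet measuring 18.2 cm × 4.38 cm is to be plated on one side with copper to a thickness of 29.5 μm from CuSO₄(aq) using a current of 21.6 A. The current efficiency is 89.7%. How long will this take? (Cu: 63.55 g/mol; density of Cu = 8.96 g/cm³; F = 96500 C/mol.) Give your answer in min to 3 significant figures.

Plated area = 18.2 × 4.38 = 79.72 cm²
Volume = 79.72 × 29.5×10⁻⁴ cm = 0.2352 cm³
m(Cu) = 0.2352 × 8.96 = 2.107 g
n(Cu) = 2.107 / 63.55 = 0.03315 mol; n(e⁻) = 2 × 0.03315 = 0.06630 mol
Q = 0.06630 × 96500 / 0.897 = 7133 C
t = 7133 / 21.6 = 330.2 s = 5.50 min

5.50 min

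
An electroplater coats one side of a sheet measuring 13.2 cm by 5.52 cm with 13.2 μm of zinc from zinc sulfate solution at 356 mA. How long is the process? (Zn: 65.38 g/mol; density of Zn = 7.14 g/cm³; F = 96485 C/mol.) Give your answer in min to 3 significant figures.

94.9 min

Plated area = 13.2 × 5.52 = 72.86 cm²
Volume = 72.86 × 13.2×10⁻⁴ cm = 0.09618 cm³
m(Zn) = 0.09618 × 7.14 = 0.6867 g
n(Zn) = 0.6867 / 65.38 = 0.01050 mol; n(e⁻) = 2 × 0.01050 = 0.02100 mol
Q = 0.02100 × 96485 = 2026 C
t = 2026 / 0.356 = 5691 s = 94.9 min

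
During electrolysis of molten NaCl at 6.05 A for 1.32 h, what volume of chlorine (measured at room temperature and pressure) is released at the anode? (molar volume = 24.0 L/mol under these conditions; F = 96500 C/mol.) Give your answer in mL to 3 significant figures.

Q = It = 6.05 × 4752 = 28750 C
Moles of electrons = 28750 / 96500 = 0.2979 mol
2Cl⁻ → Cl₂ + 2e⁻, so n(Cl₂) = 0.2979 / 2 = 0.1490 mol
V = 0.1490 × 24.0 = 3.576 L
= 3580 mL

3580 mL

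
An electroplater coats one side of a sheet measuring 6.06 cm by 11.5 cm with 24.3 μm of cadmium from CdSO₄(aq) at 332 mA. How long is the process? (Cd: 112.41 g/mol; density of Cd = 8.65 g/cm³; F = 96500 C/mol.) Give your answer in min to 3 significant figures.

126 min

Plated area = 6.06 × 11.5 = 69.69 cm²
Volume = 69.69 × 24.3×10⁻⁴ cm = 0.1693 cm³
m(Cd) = 0.1693 × 8.65 = 1.464 g
n(Cd) = 1.464 / 112.41 = 0.01302 mol; n(e⁻) = 2 × 0.01302 = 0.02604 mol
Q = 0.02604 × 96500 = 2513 C
t = 2513 / 0.332 = 7569 s = 126 min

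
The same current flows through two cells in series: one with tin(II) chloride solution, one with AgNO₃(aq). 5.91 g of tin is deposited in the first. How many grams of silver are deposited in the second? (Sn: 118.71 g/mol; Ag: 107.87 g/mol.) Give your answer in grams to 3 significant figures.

n(Sn) = 5.91 / 118.71 = 0.04979 mol
Sn²⁺ + 2e⁻ → Sn, so n(e⁻) = 2 × 0.04979 = 0.09958 mol
The cells are in series, so the same charge (and hence the same n(e⁻) = 0.09958 mol) passes through both.
Ag⁺ + e⁻ → Ag, so n(Ag) = 0.09958 mol
m(Ag) = 0.09958 × 107.87 = 10.7 g

10.7 g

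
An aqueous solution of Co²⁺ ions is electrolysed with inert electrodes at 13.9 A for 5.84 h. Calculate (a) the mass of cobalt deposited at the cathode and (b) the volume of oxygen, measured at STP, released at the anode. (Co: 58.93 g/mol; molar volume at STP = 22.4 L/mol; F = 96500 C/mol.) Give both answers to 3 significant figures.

89.2 g Co; 17.0 L O₂

Q = 13.9 × 21024 = 2.922×10^5 C; n(e⁻) = 2.922×10^5 / 96500 = 3.028 mol
Cathode: Co²⁺ + 2e⁻ → Co → n(Co) = 3.028/2 = 1.514 mol → 89.2 g
Anode: 2H₂O → O₂ + 4H⁺ + 4e⁻ → n(O₂) = 3.028/4 = 0.7570 mol → 17.0 L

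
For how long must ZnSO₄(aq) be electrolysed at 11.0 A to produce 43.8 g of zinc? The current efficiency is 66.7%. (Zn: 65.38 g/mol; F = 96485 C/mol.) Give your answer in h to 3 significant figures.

n(Zn) = 43.8 / 65.38 = 0.6699 mol
Zn²⁺ + 2e⁻ → Zn, so n(e⁻) = 2 × 0.6699 = 1.340 mol
Q = 1.340 × 96485 / 0.667 = 1.938×10^5 C
t = Q / I = 1.938×10^5 / 11.0 = 17620 s = 4.89 h

4.89 h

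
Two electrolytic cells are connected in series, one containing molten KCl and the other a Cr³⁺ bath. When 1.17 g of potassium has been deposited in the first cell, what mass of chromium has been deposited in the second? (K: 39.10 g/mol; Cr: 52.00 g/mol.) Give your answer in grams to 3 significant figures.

0.519 g

n(K) = 1.17 / 39.10 = 0.02992 mol
K⁺ + e⁻ → K, so n(e⁻) = 0.02992 mol
Since the cells are in series, n(e⁻) in the Cr cell is also 0.02992 mol.
Cr³⁺ + 3e⁻ → Cr, so n(Cr) = 0.02992 / 3 = 0.009973 mol
m(Cr) = 0.009973 × 52.00 = 0.519 g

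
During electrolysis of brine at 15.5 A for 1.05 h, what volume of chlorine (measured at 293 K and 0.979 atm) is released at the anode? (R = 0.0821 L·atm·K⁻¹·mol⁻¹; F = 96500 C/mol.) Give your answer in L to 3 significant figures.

7.46 L

Charge passed = 15.5 × 3780 = 58590 C
Moles of electrons = 58590 / 96500 = 0.6072 mol
2Cl⁻ → Cl₂ + 2e⁻, so n(Cl₂) = 0.6072 / 2 = 0.3036 mol
V = nRT/P = 0.3036 × 0.0821 × 293 / 0.979 = 7.460 L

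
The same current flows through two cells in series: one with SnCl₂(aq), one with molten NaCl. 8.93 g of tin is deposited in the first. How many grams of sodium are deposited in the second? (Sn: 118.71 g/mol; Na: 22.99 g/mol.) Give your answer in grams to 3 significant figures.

n(Sn) = 8.93 / 118.71 = 0.07523 mol
Sn²⁺ + 2e⁻ → Sn, so n(e⁻) = 2 × 0.07523 = 0.1505 mol
In series, the same 0.1505 mol of electrons flows through the second cell.
Na⁺ + e⁻ → Na, so n(Na) = 0.1505 mol
m(Na) = 0.1505 × 22.99 = 3.46 g

3.46 g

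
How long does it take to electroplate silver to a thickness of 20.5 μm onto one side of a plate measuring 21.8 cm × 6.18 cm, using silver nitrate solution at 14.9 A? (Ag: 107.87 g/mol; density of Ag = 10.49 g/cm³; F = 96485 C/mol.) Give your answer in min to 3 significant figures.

Plated area = 21.8 × 6.18 = 134.7 cm²
Volume = 134.7 × 20.5×10⁻⁴ cm = 0.2761 cm³
m(Ag) = 0.2761 × 10.49 = 2.896 g
n(Ag) = 2.896 / 107.87 = 0.02685 mol; n(e⁻) = 0.02685 mol
Q = 0.02685 × 96485 = 2591 C
t = 2591 / 14.9 = 173.9 s = 2.90 min

2.90 min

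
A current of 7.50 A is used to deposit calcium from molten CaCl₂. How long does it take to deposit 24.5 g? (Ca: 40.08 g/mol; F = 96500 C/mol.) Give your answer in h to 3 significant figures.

n(Ca) = 24.5 / 40.08 = 0.6113 mol
Ca²⁺ + 2e⁻ → Ca, so n(e⁻) = 2 × 0.6113 = 1.223 mol
Q = 1.223 × 96500 = 1.180×10^5 C
t = Q / I = 1.180×10^5 / 7.50 = 15730 s = 4.37 h

4.37 h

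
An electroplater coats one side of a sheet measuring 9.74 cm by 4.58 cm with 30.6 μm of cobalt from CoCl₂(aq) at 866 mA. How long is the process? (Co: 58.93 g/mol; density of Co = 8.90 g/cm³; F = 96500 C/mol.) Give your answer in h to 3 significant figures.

1.28 h

Plated area = 9.74 × 4.58 = 44.61 cm²
Volume = 44.61 × 30.6×10⁻⁴ cm = 0.1365 cm³
m(Co) = 0.1365 × 8.90 = 1.215 g
n(Co) = 1.215 / 58.93 = 0.02062 mol; n(e⁻) = 2 × 0.02062 = 0.04124 mol
Q = 0.04124 × 96500 = 3980 C
t = 3980 / 0.866 = 4596 s = 1.28 h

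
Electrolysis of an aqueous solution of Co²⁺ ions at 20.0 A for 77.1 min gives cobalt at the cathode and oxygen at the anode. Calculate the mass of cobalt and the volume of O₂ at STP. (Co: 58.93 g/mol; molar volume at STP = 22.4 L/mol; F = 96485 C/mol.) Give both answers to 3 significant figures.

28.3 g Co; 5.37 L O₂

Q = 20.0 × 4626 = 92520 C; n(e⁻) = 92520 / 96485 = 0.9589 mol
Cathode: Co²⁺ + 2e⁻ → Co → n(Co) = 0.9589/2 = 0.4795 mol → 28.3 g
Anode: 2H₂O → O₂ + 4H⁺ + 4e⁻ → n(O₂) = 0.9589/4 = 0.2397 mol → 5.37 L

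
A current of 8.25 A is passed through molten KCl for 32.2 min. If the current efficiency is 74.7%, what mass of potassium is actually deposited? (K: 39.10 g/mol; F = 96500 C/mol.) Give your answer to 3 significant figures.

Q = 8.25 × 1932 = 15940 C
n(e⁻) = 15940 / 96500 = 0.1652 mol
K⁺ + e⁻ → K, so theoretical m(K) = 0.1652 × 39.10 = 6.459 g
Actual mass = 74.7% × 6.459 = 4.82 g

4.82 g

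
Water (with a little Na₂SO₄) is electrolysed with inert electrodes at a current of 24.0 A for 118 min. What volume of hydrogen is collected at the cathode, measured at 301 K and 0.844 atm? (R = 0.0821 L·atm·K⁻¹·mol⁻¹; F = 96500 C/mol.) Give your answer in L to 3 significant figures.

Charge passed = 24.0 × 7080 = 1.699×10^5 C
n(e⁻) = Q/F = 1.699×10^5/96500 = 1.761 mol
2H⁺ + 2e⁻ → H₂, so n(H₂) = 1.761 / 2 = 0.8805 mol
V = nRT/P = 0.8805 × 0.0821 × 301 / 0.844 = 25.78 L

25.8 L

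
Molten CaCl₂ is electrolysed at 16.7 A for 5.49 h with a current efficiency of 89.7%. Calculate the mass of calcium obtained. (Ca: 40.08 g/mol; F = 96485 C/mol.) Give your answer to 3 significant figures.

61.5 g

Q = 16.7 × 19764 = 3.301×10^5 C
n(e⁻) = 3.301×10^5 / 96485 = 3.421 mol
Ca²⁺ + 2e⁻ → Ca, so theoretical m(Ca) = 1.711 × 40.08 = 68.58 g
Actual mass = 89.7% × 68.58 = 61.5 g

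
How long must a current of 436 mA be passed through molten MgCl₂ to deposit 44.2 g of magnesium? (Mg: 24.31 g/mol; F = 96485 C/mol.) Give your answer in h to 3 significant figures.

224 h

n(Mg) = 44.2 / 24.31 = 1.818 mol
Mg²⁺ + 2e⁻ → Mg, so n(e⁻) = 2 × 1.818 = 3.636 mol
Q = 3.636 × 96485 = 3.508×10^5 C
t = Q / I = 3.508×10^5 / 0.436 = 8.046×10^5 s = 224 h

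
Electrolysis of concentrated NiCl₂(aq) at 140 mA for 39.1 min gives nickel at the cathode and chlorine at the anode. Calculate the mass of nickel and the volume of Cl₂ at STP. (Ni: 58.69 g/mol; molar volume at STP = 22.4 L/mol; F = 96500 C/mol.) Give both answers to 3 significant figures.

0.0999 g Ni; 0.0381 L Cl₂

Q = 0.140 × 2346 = 328.4 C; n(e⁻) = 328.4 / 96500 = 0.003403 mol
Cathode: Ni²⁺ + 2e⁻ → Ni → n(Ni) = 0.003403/2 = 0.001702 mol → 0.0999 g
Anode: 2Cl⁻ → Cl₂ + 2e⁻ → n(Cl₂) = 0.003403/2 = 0.001702 mol → 0.0381 L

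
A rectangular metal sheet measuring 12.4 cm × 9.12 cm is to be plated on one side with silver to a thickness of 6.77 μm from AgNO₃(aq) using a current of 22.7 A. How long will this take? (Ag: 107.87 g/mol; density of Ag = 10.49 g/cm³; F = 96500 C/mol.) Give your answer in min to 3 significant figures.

Plated area = 12.4 × 9.12 = 113.1 cm²
Volume = 113.1 × 6.77×10⁻⁴ cm = 0.07657 cm³
m(Ag) = 0.07657 × 10.49 = 0.8032 g
n(Ag) = 0.8032 / 107.87 = 0.007446 mol; n(e⁻) = 0.007446 mol
Q = 0.007446 × 96500 = 718.5 C
t = 718.5 / 22.7 = 31.65 s = 0.528 min

0.528 min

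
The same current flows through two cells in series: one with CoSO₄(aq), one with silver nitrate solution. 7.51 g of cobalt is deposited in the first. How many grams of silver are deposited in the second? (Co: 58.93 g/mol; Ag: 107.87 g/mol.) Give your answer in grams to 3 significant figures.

27.5 g

n(Co) = 7.51 / 58.93 = 0.1274 mol
Co²⁺ + 2e⁻ → Co, so n(e⁻) = 2 × 0.1274 = 0.2548 mol
Same current for the same time ⇒ same n(e⁻) = 0.2548 mol in both cells.
Ag⁺ + e⁻ → Ag, so n(Ag) = 0.2548 mol
m(Ag) = 0.2548 × 107.87 = 27.5 g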